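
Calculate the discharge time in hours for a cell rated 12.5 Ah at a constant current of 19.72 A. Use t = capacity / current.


t = capacity / current = 12.5 / 19.72 = 0.6339 hr

0.6339 hr


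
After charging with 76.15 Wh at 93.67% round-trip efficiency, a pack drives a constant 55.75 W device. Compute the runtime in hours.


Step 1: E_discharge = eta/100 * E_charge = 93.67/100 * 76.15 = 71.33 Wh
Step 2: t = E_discharge / P = 71.33 / 55.75 = 1.279 hr

1.279 hr


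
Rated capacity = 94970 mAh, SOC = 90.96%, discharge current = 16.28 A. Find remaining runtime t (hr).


Convert: C_total = 94970 mAh = 94.97 Ah
Step 1: remaining = SOC/100 * C_total = 90.96/100 * 94.97 = 86.385 Ah
Step 2: t = remaining / I = 86.385 / 16.28 = 5.306 hr

5.306 hr


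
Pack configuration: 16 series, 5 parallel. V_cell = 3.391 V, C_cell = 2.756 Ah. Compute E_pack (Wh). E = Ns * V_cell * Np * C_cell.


E = Ns * Vcell * Np * Ccell = 16 * 3.391 * 5 * 2.756 = 747.6 Wh

747.6 Wh


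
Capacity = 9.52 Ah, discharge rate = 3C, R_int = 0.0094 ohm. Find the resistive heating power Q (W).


Step 1: I = C_rate * capacity = 3 * 9.52 = 28.56 A
Step 2: Q = I^2 * R = 28.56^2 * 0.0094 = 815.67 * 0.0094 = 7.667 W

7.667 W


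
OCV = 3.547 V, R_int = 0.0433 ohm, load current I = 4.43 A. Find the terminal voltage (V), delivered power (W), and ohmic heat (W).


Step 1: V_terminal = OCV - I*R = 3.547 - 4.43 * 0.0433 = 3.3552 V
Step 2: P_out = V_terminal * I = 3.3552 * 4.43 = 14.86 W
Step 3: Q = I^2 * R = 4.43^2 * 0.0433 = 0.8498 W

V=3.3552 V, P=14.86 W, Q=0.8498 W


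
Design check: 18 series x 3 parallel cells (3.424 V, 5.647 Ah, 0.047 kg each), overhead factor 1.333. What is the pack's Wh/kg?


Step 1: V_pack = 18 * 3.424 = 61.632 V
Step 2: C_pack = 3 * 5.647 = 16.941 Ah
Step 3: E_pack = V_pack * C_pack = 61.632 * 16.941 = 1044.1 Wh
Step 4: m_pack = 18 * 3 * 0.047 * 1.333 = 3.3832 kg
Step 5: ED = E_pack / m_pack = 1044.1 / 3.3832 = 308.6 Wh/kg

308.6 Wh/kg


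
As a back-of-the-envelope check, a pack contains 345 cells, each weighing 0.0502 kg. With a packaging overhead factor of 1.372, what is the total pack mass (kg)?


Cell mass sum = 345 * 0.0502 = 17.319 kg
With overhead 1.372: m_pack = 17.319 * 1.372 = 23.76 kg

23.76 kg


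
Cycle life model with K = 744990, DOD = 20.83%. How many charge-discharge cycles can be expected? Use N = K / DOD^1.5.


Step 1: DOD^1.5 = 20.83^1.5 = 95.068
Step 2: N = 744990 / 95.068 = 7836 cycles

7836 cycles


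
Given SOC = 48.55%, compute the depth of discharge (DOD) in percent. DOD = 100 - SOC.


DOD = 100 - SOC = 100 - 48.55 = 51.45%

51.45%


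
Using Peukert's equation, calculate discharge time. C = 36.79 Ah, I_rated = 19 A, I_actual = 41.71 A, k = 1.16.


t_rated = C / I_rated = 36.79 / 19 = 1.9363 hr
(I_rated/I)^k = (0.45553)^1.16 = 0.40168
t = t_rated * (I_rated/I)^k = 1.9363 * 0.40168 = 0.7778 hr

0.7778 hr


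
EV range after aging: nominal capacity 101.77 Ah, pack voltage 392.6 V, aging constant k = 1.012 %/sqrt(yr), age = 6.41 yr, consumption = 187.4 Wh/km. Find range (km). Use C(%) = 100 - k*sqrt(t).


Step 1: capacity retention = 100 - 1.012 * sqrt(6.41) = 100 - 1.012 * 2.5318 = 97.438%
Step 2: C_now = 101.77 * 97.438/100 = 99.163 Ah
Step 3: E_pack = V * C_now = 392.6 * 99.163 = 38931 Wh
Step 4: range = E_pack / consumption = 38931 / 187.4 = 207.7 km

207.7 km


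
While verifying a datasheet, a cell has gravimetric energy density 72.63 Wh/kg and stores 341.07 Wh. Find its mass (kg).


m = E / ED = 341.07 / 72.63 = 4.696 kg

4.696 kg


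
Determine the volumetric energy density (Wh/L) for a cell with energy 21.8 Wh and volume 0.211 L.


Volumetric ED = 21.8 Wh / 0.211 L = 103.3 Wh/L

103.3 Wh/L


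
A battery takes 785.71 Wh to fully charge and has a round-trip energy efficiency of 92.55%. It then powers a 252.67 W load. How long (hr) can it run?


Step 1: E_discharge = eta/100 * E_charge = 92.55/100 * 785.71 = 727.17 Wh
Step 2: t = E_discharge / P = 727.17 / 252.67 = 2.878 hr

2.878 hr


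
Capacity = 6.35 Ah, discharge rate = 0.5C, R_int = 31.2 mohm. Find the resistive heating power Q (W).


Convert: R = 31.2 mohm = 0.0312 ohm
Step 1: I = C_rate * capacity = 0.5 * 6.35 = 3.175 A
Step 2: Q = I^2 * R = 3.175^2 * 0.0312 = 10.081 * 0.0312 = 0.3145 W

0.3145 W


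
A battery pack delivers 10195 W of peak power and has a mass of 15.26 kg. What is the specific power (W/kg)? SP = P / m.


Specific power = 10195 W / 15.26 kg = 668.1 W/kg

668.1 W/kg


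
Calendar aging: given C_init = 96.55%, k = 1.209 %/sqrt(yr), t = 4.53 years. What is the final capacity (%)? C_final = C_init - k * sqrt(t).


sqrt(t) = sqrt(4.53) = 2.1284
C_final = 96.55 - 1.209 * 2.1284 = 93.98%

93.98%


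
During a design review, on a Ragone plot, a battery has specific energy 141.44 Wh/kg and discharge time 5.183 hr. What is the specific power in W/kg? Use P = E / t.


P_specific = E / t = 141.44 / 5.183 = 27.29 W/kg

27.29 W/kg


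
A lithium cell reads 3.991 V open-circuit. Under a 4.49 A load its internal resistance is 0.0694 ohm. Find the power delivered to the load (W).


Step 1: V_terminal = OCV - I*R = 3.991 - 4.49 * 0.0694 = 3.6794 V
Step 2: P_out = V_terminal * I = 3.6794 * 4.49 = 16.52 W

16.52 W


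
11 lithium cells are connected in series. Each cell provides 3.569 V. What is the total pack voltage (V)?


V_pack = n * V_cell = 11 * 3.569 = 39.259 V

39.259 V


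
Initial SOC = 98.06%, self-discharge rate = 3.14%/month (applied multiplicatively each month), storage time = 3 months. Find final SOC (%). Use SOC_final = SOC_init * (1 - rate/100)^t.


decay = (1 - 3.14/100)^3 = 0.90873
SOC_final = 98.06 * 0.90873 = 89.11%

89.11%


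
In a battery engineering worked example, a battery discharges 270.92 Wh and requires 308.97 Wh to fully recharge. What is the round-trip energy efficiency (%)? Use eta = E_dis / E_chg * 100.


Round-trip efficiency = 270.92/308.97 * 100% = 87.68%

87.68%


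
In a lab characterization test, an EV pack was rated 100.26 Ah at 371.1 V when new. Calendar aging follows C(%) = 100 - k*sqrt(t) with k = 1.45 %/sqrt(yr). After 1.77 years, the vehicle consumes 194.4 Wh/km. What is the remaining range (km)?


Step 1: capacity retention = 100 - 1.45 * sqrt(1.77) = 100 - 1.45 * 1.3304 = 98.071%
Step 2: C_now = 100.26 * 98.071/100 = 98.326 Ah
Step 3: E_pack = V * C_now = 371.1 * 98.326 = 36489 Wh
Step 4: range = E_pack / consumption = 36489 / 194.4 = 187.7 km

187.7 km


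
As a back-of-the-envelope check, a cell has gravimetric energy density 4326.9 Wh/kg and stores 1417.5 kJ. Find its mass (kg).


Convert: E = 1417.5 kJ = 393.75 Wh
m = E / ED = 393.75 / 4326.9 = 0.09100 kg

0.09100 kg


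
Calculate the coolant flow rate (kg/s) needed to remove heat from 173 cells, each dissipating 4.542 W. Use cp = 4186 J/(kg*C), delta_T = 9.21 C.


Step 1: Total heat Q = 173 * 4.542 W = 785.77 W
Step 2: denom = cp * dT = 4186 * 9.21 = 38553
Step 3: m_dot = 785.77 / 38553 = 0.02038 kg/s

0.02038 kg/s


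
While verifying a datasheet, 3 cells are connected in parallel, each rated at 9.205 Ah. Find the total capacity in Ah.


C_total = 3 * 9.205 = 27.615 Ah

27.615 Ah


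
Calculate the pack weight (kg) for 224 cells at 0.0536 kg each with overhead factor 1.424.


m_pack = n * m_cell * overhead = 224 * 0.0536 * 1.424 = 17.10 kg

17.10 kg


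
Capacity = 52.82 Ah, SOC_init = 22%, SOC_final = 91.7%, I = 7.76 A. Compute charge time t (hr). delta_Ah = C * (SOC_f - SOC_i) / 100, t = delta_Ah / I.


Step 1: dSOC = 91.7% - 22% = 69.7%
Step 2: delta_Ah = 52.82 * 69.7 / 100 = 36.816 Ah
Step 3: t = 36.816 / 7.76 = 4.744 hr

4.744 hr


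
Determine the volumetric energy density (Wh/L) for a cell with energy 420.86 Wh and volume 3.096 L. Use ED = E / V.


ED = E / V = 420.86 / 3.096 = 135.9 Wh/L

135.9 Wh/L


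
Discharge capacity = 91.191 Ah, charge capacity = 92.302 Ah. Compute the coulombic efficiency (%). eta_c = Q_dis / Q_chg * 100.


Coulombic efficiency = 91.191/92.302 * 100% = 98.80%

98.80%


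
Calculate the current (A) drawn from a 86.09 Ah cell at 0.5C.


I = C_rate * capacity = 0.5 * 86.09 = 43.045 A

43.045 A


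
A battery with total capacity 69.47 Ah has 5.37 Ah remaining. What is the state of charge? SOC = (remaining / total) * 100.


SOC% = 5.37 / 69.47 * 100 = 7.730%

7.730%


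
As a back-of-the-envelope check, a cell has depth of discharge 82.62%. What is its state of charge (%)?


SOC = 100 - DOD = 100 - 82.62 = 17.38%

17.38%


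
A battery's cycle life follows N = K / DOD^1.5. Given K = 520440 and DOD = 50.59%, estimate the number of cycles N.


DOD^1.5 = 359.83
N = K / DOD^1.5 = 520440 / 359.83 = 1446

1446 cycles


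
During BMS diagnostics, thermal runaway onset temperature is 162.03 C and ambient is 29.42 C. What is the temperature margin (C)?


Safety margin = 162.03 C - 29.42 C = 132.61 C

132.61 C


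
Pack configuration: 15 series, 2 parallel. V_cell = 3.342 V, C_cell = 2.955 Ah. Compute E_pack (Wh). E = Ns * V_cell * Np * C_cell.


E = Ns * Vcell * Np * Ccell = 15 * 3.342 * 2 * 2.955 = 296.3 Wh

296.3 Wh


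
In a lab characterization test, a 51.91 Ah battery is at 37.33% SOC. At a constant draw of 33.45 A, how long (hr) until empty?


Step 1: remaining = SOC/100 * C_total = 37.33/100 * 51.91 = 19.378 Ah
Step 2: t = remaining / I = 19.378 / 33.45 = 0.5793 hr

0.5793 hr


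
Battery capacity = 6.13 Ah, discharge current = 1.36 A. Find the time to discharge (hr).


t = capacity / current = 6.13 / 1.36 = 4.507 hr

4.507 hr


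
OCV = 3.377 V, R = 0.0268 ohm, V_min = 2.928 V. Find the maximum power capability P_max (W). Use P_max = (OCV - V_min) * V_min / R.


P_max = (OCV - V_min) * V_min / R = (3.377 - 2.928) * 2.928 / 0.0268 = 0.449 * 2.928 / 0.0268 = 49.05 W

49.05 W


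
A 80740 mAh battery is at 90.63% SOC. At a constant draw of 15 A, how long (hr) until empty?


Convert: C_total = 80740 mAh = 80.74 Ah
Step 1: remaining = SOC/100 * C_total = 90.63/100 * 80.74 = 73.175 Ah
Step 2: t = remaining / I = 73.175 / 15 = 4.878 hr

4.878 hr


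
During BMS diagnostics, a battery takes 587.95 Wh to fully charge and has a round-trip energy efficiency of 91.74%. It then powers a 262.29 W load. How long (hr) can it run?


Step 1: E_discharge = eta/100 * E_charge = 91.74/100 * 587.95 = 539.39 Wh
Step 2: t = E_discharge / P = 539.39 / 262.29 = 2.056 hr

2.056 hr


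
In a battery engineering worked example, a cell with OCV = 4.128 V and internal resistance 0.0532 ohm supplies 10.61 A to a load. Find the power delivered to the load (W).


Step 1: V_terminal = OCV - I*R = 4.128 - 10.61 * 0.0532 = 3.5635 V
Step 2: P_out = V_terminal * I = 3.5635 * 10.61 = 37.81 W

37.81 W


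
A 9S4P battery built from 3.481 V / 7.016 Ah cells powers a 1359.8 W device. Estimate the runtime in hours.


Step 1: E_pack = Ns * V_cell * Np * C_cell = 9 * 3.481 * 4 * 7.016 = 879.22 Wh
Step 2: t = E_pack / P = 879.22 / 1359.8 = 0.6466 hr

0.6466 hr


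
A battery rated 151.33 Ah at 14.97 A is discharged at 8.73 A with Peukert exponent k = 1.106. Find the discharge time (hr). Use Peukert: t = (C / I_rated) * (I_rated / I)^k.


Step 1: t_rated = C / I_rated = 151.33 / 14.97 = 10.109 hr
Step 2: ratio = 14.97 / 8.73 = 1.7148
Step 3: ratio^k = 1.7148^1.106 = 1.8157
Step 4: t = t_rated * ratio^k = 10.109 * 1.8157 = 18.35 hr

18.35 hr


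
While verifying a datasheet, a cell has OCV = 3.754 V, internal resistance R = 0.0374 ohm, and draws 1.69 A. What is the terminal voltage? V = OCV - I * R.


V = OCV - I*R = 3.754 - 1.69 * 0.0374 = 3.691 V

3.691 V


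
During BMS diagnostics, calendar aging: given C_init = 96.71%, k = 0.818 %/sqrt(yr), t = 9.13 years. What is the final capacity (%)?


sqrt(t) = sqrt(9.13) = 3.0216
C_final = 96.71 - 0.818 * 3.0216 = 94.24%

94.24%


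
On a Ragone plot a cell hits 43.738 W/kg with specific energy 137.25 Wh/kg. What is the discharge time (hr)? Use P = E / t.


t = E / P = 137.25 / 43.738 = 3.138 hr

3.138 hr


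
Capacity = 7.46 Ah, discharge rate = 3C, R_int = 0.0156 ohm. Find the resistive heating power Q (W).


Step 1: I = C_rate * capacity = 3 * 7.46 = 22.38 A
Step 2: Q = I^2 * R = 22.38^2 * 0.0156 = 500.86 * 0.0156 = 7.813 W

7.813 W


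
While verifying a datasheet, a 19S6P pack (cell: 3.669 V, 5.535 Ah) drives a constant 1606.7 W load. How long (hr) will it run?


Step 1: E_pack = Ns * V_cell * Np * C_cell = 19 * 3.669 * 6 * 5.535 = 2315.1 Wh
Step 2: t = E_pack / P = 2315.1 / 1606.7 = 1.441 hr

1.441 hr


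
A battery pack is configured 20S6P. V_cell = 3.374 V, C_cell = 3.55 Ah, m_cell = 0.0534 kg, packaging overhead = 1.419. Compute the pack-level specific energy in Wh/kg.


Step 1: V_pack = 20 * 3.374 = 67.48 V
Step 2: C_pack = 6 * 3.55 = 21.3 Ah
Step 3: E_pack = V_pack * C_pack = 67.48 * 21.3 = 1437.3 Wh
Step 4: m_pack = 20 * 6 * 0.0534 * 1.419 = 9.093 kg
Step 5: ED = E_pack / m_pack = 1437.3 / 9.093 = 158.1 Wh/kg

158.1 Wh/kg


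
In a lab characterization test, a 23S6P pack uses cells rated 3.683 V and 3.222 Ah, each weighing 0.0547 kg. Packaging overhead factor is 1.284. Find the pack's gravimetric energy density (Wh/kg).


Step 1: V_pack = 23 * 3.683 = 84.709 V
Step 2: C_pack = 6 * 3.222 = 19.332 Ah
Step 3: E_pack = V_pack * C_pack = 84.709 * 19.332 = 1637.6 Wh
Step 4: m_pack = 23 * 6 * 0.0547 * 1.284 = 9.6924 kg
Step 5: ED = E_pack / m_pack = 1637.6 / 9.6924 = 169.0 Wh/kg

169.0 Wh/kg


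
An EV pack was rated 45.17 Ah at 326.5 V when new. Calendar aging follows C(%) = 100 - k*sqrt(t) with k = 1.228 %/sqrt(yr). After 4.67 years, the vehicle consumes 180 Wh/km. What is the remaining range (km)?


Step 1: capacity retention = 100 - 1.228 * sqrt(4.67) = 100 - 1.228 * 2.161 = 97.346%
Step 2: C_now = 45.17 * 97.346/100 = 43.971 Ah
Step 3: E_pack = V * C_now = 326.5 * 43.971 = 14357 Wh
Step 4: range = E_pack / consumption = 14357 / 180 = 79.76 km

79.76 km


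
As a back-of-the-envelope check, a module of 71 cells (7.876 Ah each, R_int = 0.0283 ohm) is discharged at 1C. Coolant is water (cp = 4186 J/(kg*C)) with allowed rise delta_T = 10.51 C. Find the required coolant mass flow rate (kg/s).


Step 1: I = 1 * 7.876 = 7.876 A
Step 2: Q_cell = I^2 * R = 7.876^2 * 0.0283 = 1.7555 W
Step 3: Q_total = 71 * 1.7555 = 124.64 W
Step 4: m_dot = Q_total / (cp * dT) = 124.64 / (4186 * 10.51) = 0.002833 kg/s

0.002833 kg/s


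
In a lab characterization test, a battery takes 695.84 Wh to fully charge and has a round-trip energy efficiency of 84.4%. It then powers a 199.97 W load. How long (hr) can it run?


Step 1: E_discharge = eta/100 * E_charge = 84.4/100 * 695.84 = 587.29 Wh
Step 2: t = E_discharge / P = 587.29 / 199.97 = 2.937 hr

2.937 hr


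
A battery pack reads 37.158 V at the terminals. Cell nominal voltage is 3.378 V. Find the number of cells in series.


Rearranging: n = V_pack / V_cell = 37.158 / 3.378 = 11 cells

11


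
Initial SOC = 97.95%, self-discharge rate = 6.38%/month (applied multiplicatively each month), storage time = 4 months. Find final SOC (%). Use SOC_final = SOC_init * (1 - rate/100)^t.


Monthly retention factor = 1 - 6.38/100 = 0.9362
Over 4 months: factor^4 = 0.7682
SOC_final = 97.95 * 0.7682 = 75.25%

75.25%


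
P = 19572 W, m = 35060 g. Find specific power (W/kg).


Convert: m = 35060 g = 35.06 kg
Specific power = 19572 W / 35.06 kg = 558.2 W/kg

558.2 W/kg


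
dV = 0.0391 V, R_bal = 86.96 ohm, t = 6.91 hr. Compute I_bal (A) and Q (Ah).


I_bal = dV / R = 0.0391 / 86.96 = 4.4963e-04 A
Q = I_bal * t = 4.4963e-04 * 6.91 = 0.003107 Ah

I=4.4963e-04 A, Q=0.003107 Ah


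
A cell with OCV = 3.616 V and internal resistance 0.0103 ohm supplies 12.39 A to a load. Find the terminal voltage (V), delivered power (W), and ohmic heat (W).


Step 1: V_terminal = OCV - I*R = 3.616 - 12.39 * 0.0103 = 3.4884 V
Step 2: P_out = V_terminal * I = 3.4884 * 12.39 = 43.22 W
Step 3: Q = I^2 * R = 12.39^2 * 0.0103 = 1.581 W

V=3.4884 V, P=43.22 W, Q=1.581 W


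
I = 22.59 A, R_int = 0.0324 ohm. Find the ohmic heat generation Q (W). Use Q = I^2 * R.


I^2 = 510.31
Q = 510.31 * 0.0324 = 16.53 W

16.53 W


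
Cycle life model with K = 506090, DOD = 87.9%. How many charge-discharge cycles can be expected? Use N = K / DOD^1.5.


DOD^1.5 = 824.11
N = K / DOD^1.5 = 506090 / 824.11 = 614.1

614.1 cycles


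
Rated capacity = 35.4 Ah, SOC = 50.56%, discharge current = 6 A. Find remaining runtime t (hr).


Step 1: remaining = SOC/100 * C_total = 50.56/100 * 35.4 = 17.898 Ah
Step 2: t = remaining / I = 17.898 / 6 = 2.983 hr

2.983 hr


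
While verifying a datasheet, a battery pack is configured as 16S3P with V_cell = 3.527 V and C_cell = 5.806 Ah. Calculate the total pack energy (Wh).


V_pack = 16 * 3.527 = 56.432 V
C_pack = 3 * 5.806 = 17.418 Ah
E = V_pack * C_pack = 56.432 * 17.418 = 982.9 Wh

982.9 Wh


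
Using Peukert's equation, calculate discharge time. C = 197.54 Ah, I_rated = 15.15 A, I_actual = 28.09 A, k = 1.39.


Step 1: t_rated = C / I_rated = 197.54 / 15.15 = 13.039 hr
Step 2: ratio = 15.15 / 28.09 = 0.53934
Step 3: ratio^k = 0.53934^1.39 = 0.42393
Step 4: t = t_rated * ratio^k = 13.039 * 0.42393 = 5.528 hr

5.528 hr


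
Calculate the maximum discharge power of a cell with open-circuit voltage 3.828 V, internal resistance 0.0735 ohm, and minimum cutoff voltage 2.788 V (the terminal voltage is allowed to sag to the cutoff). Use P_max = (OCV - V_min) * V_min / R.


P_max = (OCV - V_min) * V_min / R = (3.828 - 2.788) * 2.788 / 0.0735 = 1.04 * 2.788 / 0.0735 = 39.45 W

39.45 W


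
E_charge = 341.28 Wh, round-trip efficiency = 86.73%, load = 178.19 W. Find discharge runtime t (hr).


Step 1: E_discharge = eta/100 * E_charge = 86.73/100 * 341.28 = 295.99 Wh
Step 2: t = E_discharge / P = 295.99 / 178.19 = 1.661 hr

1.661 hr


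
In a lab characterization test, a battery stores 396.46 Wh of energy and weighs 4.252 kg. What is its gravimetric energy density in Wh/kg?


ED = E / m = 396.46 / 4.252 = 93.24 Wh/kg

93.24 Wh/kg


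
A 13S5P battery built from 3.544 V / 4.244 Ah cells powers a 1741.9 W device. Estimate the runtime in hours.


Step 1: E_pack = Ns * V_cell * Np * C_cell = 13 * 3.544 * 5 * 4.244 = 977.65 Wh
Step 2: t = E_pack / P = 977.65 / 1741.9 = 0.5613 hr

0.5613 hr


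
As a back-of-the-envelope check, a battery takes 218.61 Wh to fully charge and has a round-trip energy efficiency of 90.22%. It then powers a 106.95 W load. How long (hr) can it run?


Step 1: E_discharge = eta/100 * E_charge = 90.22/100 * 218.61 = 197.23 Wh
Step 2: t = E_discharge / P = 197.23 / 106.95 = 1.844 hr

1.844 hr


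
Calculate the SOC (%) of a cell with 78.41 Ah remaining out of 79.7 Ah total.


SOC% = 78.41 / 79.7 * 100 = 98.38%

98.38%


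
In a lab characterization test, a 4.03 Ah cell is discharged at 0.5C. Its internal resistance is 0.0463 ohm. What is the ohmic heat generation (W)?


Step 1: I = C_rate * capacity = 0.5 * 4.03 = 2.015 A
Step 2: Q = I^2 * R = 2.015^2 * 0.0463 = 4.0602 * 0.0463 = 0.1880 W

0.1880 W


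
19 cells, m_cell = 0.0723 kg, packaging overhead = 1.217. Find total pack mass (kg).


m_pack = n * m_cell * overhead = 19 * 0.0723 * 1.217 = 1.672 kg

1.672 kg


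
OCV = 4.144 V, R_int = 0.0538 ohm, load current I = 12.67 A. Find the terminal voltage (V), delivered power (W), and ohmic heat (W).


Step 1: V_terminal = OCV - I*R = 4.144 - 12.67 * 0.0538 = 3.4624 V
Step 2: P_out = V_terminal * I = 3.4624 * 12.67 = 43.87 W
Step 3: Q = I^2 * R = 12.67^2 * 0.0538 = 8.636 W

V=3.4624 V, P=43.87 W, Q=8.636 W


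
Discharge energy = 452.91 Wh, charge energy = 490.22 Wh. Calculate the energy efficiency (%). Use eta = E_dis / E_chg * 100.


Round-trip efficiency = 452.91/490.22 * 100% = 92.39%

92.39%


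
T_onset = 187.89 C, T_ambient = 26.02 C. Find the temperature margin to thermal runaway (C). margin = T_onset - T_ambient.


margin = T_onset - T_ambient = 187.89 - 26.02 = 161.87 C

161.87 C


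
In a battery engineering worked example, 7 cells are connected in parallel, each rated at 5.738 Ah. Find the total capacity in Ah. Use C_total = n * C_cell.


C_total = 7 * 5.738 = 40.166 Ah

40.166 Ah


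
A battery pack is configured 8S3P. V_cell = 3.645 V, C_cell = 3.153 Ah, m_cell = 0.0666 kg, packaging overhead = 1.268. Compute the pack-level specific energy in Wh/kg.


Step 1: V_pack = 8 * 3.645 = 29.16 V
Step 2: C_pack = 3 * 3.153 = 9.459 Ah
Step 3: E_pack = V_pack * C_pack = 29.16 * 9.459 = 275.82 Wh
Step 4: m_pack = 8 * 3 * 0.0666 * 1.268 = 2.0268 kg
Step 5: ED = E_pack / m_pack = 275.82 / 2.0268 = 136.1 Wh/kg

136.1 Wh/kg


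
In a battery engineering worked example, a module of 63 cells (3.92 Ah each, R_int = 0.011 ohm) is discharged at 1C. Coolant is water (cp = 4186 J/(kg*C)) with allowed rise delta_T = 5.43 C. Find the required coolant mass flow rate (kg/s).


Step 1: I = 1 * 3.92 = 3.92 A
Step 2: Q_cell = I^2 * R = 3.92^2 * 0.011 = 0.16903 W
Step 3: Q_total = 63 * 0.16903 = 10.649 W
Step 4: m_dot = Q_total / (cp * dT) = 10.649 / (4186 * 5.43) = 4.685e-04 kg/s

4.685e-04 kg/s


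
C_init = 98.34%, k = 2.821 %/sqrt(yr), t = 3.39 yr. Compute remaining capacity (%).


Step 1: sqrt(3.39 yr) = 1.8412
Step 2: drop = 2.821 * 1.8412 = 5.194
Step 3: C_final = 98.34 - 5.194 = 93.15%

93.15%


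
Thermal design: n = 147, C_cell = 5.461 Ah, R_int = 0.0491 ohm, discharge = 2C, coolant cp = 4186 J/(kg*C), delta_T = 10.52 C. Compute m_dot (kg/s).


Step 1: I = 2 * 5.461 = 10.922 A
Step 2: Q_cell = I^2 * R = 10.922^2 * 0.0491 = 5.8571 W
Step 3: Q_total = 147 * 5.8571 = 860.99 W
Step 4: m_dot = Q_total / (cp * dT) = 860.99 / (4186 * 10.52) = 0.01955 kg/s

0.01955 kg/s


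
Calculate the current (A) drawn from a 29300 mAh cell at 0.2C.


Convert: capacity = 29300 mAh = 29.3 Ah
I = C_rate * capacity = 0.2 * 29.3 = 5.86 A

5.86 A


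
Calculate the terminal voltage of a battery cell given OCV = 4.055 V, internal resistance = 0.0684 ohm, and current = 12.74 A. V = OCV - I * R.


IR drop = 12.74 * 0.0684 = 0.87142 V
V = 4.055 - 0.87142 = 3.184 V

3.184 V


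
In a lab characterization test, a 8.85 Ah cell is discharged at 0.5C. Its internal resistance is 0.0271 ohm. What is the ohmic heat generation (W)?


Step 1: I = C_rate * capacity = 0.5 * 8.85 = 4.425 A
Step 2: Q = I^2 * R = 4.425^2 * 0.0271 = 19.581 * 0.0271 = 0.5306 W

0.5306 W


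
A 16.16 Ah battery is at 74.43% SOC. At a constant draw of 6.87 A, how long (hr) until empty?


Step 1: remaining = SOC/100 * C_total = 74.43/100 * 16.16 = 12.028 Ah
Step 2: t = remaining / I = 12.028 / 6.87 = 1.751 hr

1.751 hr


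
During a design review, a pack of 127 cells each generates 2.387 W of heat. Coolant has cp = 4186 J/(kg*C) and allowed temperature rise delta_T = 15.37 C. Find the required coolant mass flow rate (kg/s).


Q_total = 127 * 2.387 = 303.15 W
m_dot = Q_total / (cp * dT) = 303.15 / (4186 * 15.37) = 0.004712 kg/s

0.004712 kg/s


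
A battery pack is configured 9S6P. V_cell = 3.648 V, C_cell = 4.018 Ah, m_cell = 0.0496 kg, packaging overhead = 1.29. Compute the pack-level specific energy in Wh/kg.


Step 1: V_pack = 9 * 3.648 = 32.832 V
Step 2: C_pack = 6 * 4.018 = 24.108 Ah
Step 3: E_pack = V_pack * C_pack = 32.832 * 24.108 = 791.51 Wh
Step 4: m_pack = 9 * 6 * 0.0496 * 1.29 = 3.4551 kg
Step 5: ED = E_pack / m_pack = 791.51 / 3.4551 = 229.1 Wh/kg

229.1 Wh/kg


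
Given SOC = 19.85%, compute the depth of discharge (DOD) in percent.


DOD = 100 - SOC = 100 - 19.85 = 80.15%

80.15%


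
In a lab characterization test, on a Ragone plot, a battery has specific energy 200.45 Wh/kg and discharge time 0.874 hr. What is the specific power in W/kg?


P_specific = E / t = 200.45 / 0.874 = 229.3 W/kg

229.3 W/kg


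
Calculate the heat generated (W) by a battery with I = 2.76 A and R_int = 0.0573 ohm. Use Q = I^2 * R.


I^2 = 7.6176
Q = 7.6176 * 0.0573 = 0.4365 W

0.4365 W


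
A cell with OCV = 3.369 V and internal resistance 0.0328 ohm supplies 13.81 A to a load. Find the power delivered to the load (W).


Step 1: V_terminal = OCV - I*R = 3.369 - 13.81 * 0.0328 = 2.916 V
Step 2: P_out = V_terminal * I = 2.916 * 13.81 = 40.27 W

40.27 W


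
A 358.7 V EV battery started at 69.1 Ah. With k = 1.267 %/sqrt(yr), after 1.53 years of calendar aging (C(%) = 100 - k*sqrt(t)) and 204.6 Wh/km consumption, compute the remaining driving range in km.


Step 1: capacity retention = 100 - 1.267 * sqrt(1.53) = 100 - 1.267 * 1.2369 = 98.433%
Step 2: C_now = 69.1 * 98.433/100 = 68.017 Ah
Step 3: E_pack = V * C_now = 358.7 * 68.017 = 24398 Wh
Step 4: range = E_pack / consumption = 24398 / 204.6 = 119.2 km

119.2 km


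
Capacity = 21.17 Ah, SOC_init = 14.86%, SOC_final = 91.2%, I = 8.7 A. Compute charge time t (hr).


delta_Ah = 21.17 * (91.2 - 14.86) / 100 = 16.161 Ah
t = delta_Ah / I = 16.161 / 8.7 = 1.858 hr

1.858 hr


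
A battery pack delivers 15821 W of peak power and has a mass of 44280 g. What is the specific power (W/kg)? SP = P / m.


Convert: m = 44280 g = 44.28 kg
Specific power = 15821 W / 44.28 kg = 357.3 W/kg

357.3 W/kg


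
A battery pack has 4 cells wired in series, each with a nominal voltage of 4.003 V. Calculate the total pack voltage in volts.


Series voltages add: 4 * 4.003 V = 16.012 V

16.012 V


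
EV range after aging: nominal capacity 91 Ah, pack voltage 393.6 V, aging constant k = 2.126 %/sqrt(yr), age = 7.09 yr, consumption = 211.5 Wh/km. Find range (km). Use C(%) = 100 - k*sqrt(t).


Step 1: capacity retention = 100 - 2.126 * sqrt(7.09) = 100 - 2.126 * 2.6627 = 94.339%
Step 2: C_now = 91 * 94.339/100 = 85.848 Ah
Step 3: E_pack = V * C_now = 393.6 * 85.848 = 33790 Wh
Step 4: range = E_pack / consumption = 33790 / 211.5 = 159.8 km

159.8 km


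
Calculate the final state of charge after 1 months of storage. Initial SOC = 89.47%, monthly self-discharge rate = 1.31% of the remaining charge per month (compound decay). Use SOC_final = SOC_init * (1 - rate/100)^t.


Monthly retention factor = 1 - 1.31/100 = 0.9869
Over 1 months: factor^1 = 0.9869
SOC_final = 89.47 * 0.9869 = 88.30%

88.30%


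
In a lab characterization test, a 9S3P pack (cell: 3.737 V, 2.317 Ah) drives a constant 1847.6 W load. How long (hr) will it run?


Step 1: E_pack = Ns * V_cell * Np * C_cell = 9 * 3.737 * 3 * 2.317 = 233.78 Wh
Step 2: t = E_pack / P = 233.78 / 1847.6 = 0.1265 hr

0.1265 hr


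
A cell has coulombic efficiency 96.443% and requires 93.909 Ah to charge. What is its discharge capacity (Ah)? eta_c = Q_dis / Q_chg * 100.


Q_dis = eta/100 * Q_chg = 96.443/100 * 93.909 = 90.57 Ah

90.57 Ah


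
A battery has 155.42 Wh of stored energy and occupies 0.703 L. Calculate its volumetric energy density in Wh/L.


ED = E / V = 155.42 / 0.703 = 221.1 Wh/L

221.1 Wh/L


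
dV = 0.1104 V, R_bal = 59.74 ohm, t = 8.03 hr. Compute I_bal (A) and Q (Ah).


First, Ohm's law: I_bal = 0.1104 V / 59.74 ohm = 0.001848 A
Then Q = I * t = 0.001848 A * 8.03 hr = 0.01484 Ah

I=0.001848 A, Q=0.01484 Ah


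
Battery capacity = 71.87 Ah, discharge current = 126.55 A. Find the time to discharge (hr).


t = capacity / current = 71.87 / 126.55 = 0.5679 hr

0.5679 hr


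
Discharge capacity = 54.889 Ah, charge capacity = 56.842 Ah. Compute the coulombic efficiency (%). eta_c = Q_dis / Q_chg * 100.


eta_c = Q_dis / Q_chg * 100 = 54.889 / 56.842 * 100 = 96.56%

96.56%


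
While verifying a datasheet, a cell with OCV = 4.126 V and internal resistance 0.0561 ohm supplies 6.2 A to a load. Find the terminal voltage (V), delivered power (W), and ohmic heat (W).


Step 1: V_terminal = OCV - I*R = 4.126 - 6.2 * 0.0561 = 3.7782 V
Step 2: P_out = V_terminal * I = 3.7782 * 6.2 = 23.42 W
Step 3: Q = I^2 * R = 6.2^2 * 0.0561 = 2.156 W

V=3.7782 V, P=23.42 W, Q=2.156 W


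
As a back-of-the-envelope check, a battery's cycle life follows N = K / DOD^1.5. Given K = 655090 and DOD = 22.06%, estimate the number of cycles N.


Step 1: DOD^1.5 = 22.06^1.5 = 103.61
Step 2: N = 655090 / 103.61 = 6323 cycles

6323 cycles


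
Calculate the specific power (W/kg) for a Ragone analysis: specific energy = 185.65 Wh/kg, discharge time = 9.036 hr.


P_specific = E / t = 185.65 / 9.036 = 20.55 W/kg

20.55 W/kg


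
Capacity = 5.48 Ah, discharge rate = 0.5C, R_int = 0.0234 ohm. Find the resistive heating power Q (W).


Step 1: I = C_rate * capacity = 0.5 * 5.48 = 2.74 A
Step 2: Q = I^2 * R = 2.74^2 * 0.0234 = 7.5076 * 0.0234 = 0.1757 W

0.1757 W


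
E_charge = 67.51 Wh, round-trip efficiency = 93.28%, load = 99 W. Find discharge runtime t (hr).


Step 1: E_discharge = eta/100 * E_charge = 93.28/100 * 67.51 = 62.973 Wh
Step 2: t = E_discharge / P = 62.973 / 99 = 0.6361 hr

0.6361 hr


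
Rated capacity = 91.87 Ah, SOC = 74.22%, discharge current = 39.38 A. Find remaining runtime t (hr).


Step 1: remaining = SOC/100 * C_total = 74.22/100 * 91.87 = 68.186 Ah
Step 2: t = remaining / I = 68.186 / 39.38 = 1.731 hr

1.731 hr


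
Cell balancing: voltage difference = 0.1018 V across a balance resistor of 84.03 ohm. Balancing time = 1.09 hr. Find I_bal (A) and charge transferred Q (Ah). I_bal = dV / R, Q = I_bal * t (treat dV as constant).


I_bal = dV / R = 0.1018 / 84.03 = 0.0012115 A
Q = I_bal * t = 0.0012115 * 1.09 = 0.001321 Ah

I=0.0012115 A, Q=0.001321 Ah


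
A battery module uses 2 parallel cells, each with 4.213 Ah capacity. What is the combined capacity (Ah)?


Parallel capacities add: 2 * 4.213 Ah = 8.426 Ah

8.426 Ah


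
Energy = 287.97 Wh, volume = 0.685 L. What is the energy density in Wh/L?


ED = E / V = 287.97 / 0.685 = 420.4 Wh/L

420.4 Wh/L


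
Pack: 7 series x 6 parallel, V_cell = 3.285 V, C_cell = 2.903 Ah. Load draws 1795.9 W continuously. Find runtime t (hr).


Step 1: E_pack = Ns * V_cell * Np * C_cell = 7 * 3.285 * 6 * 2.903 = 400.53 Wh
Step 2: t = E_pack / P = 400.53 / 1795.9 = 0.2230 hr

0.2230 hr


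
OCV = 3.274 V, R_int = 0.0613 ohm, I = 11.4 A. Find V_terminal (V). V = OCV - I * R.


IR drop = 11.4 * 0.0613 = 0.69882 V
V = 3.274 - 0.69882 = 2.575 V

2.575 V


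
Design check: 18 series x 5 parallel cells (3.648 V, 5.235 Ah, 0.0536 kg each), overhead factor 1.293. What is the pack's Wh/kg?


Step 1: V_pack = 18 * 3.648 = 65.664 V
Step 2: C_pack = 5 * 5.235 = 26.175 Ah
Step 3: E_pack = V_pack * C_pack = 65.664 * 26.175 = 1718.8 Wh
Step 4: m_pack = 18 * 5 * 0.0536 * 1.293 = 6.2374 kg
Step 5: ED = E_pack / m_pack = 1718.8 / 6.2374 = 275.6 Wh/kg

275.6 Wh/kg


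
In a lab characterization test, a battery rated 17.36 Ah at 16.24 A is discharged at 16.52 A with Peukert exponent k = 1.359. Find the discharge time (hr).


Step 1: t_rated = C / I_rated = 17.36 / 16.24 = 1.069 hr
Step 2: ratio = 16.24 / 16.52 = 0.98305
Step 3: ratio^k = 0.98305^1.359 = 0.97704
Step 4: t = t_rated * ratio^k = 1.069 * 0.97704 = 1.044 hr

1.044 hr


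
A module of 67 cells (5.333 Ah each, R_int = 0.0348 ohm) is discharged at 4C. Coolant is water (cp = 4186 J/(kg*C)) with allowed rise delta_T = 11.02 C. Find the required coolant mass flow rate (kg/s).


Step 1: I = 4 * 5.333 = 21.332 A
Step 2: Q_cell = I^2 * R = 21.332^2 * 0.0348 = 15.836 W
Step 3: Q_total = 67 * 15.836 = 1061 W
Step 4: m_dot = Q_total / (cp * dT) = 1061 / (4186 * 11.02) = 0.02300 kg/s

0.02300 kg/s


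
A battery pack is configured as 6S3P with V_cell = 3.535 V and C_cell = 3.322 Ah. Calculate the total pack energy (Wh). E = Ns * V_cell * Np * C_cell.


E = Ns * Vcell * Np * Ccell = 6 * 3.535 * 3 * 3.322 = 211.4 Wh

211.4 Wh


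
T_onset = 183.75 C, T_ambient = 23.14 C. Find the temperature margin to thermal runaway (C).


Safety margin = 183.75 C - 23.14 C = 160.61 C

160.61 C


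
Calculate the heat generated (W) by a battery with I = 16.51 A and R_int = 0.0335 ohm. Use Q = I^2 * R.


Q = I^2 * R = 16.51^2 * 0.0335 = 9.131 W

9.131 W


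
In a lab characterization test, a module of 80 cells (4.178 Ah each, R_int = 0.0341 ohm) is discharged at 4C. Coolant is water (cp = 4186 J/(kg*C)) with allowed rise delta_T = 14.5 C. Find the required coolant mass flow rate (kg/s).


Step 1: I = 4 * 4.178 = 16.712 A
Step 2: Q_cell = I^2 * R = 16.712^2 * 0.0341 = 9.5238 W
Step 3: Q_total = 80 * 9.5238 = 761.9 W
Step 4: m_dot = Q_total / (cp * dT) = 761.9 / (4186 * 14.5) = 0.01255 kg/s

0.01255 kg/s


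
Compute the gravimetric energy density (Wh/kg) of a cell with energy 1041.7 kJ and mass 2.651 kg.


Convert: E = 1041.7 kJ = 289.36 Wh
ED = E / m = 289.36 / 2.651 = 109.2 Wh/kg

109.2 Wh/kg


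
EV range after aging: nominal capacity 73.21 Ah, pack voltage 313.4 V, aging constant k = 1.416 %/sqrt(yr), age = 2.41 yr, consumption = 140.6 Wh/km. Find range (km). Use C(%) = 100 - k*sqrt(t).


Step 1: capacity retention = 100 - 1.416 * sqrt(2.41) = 100 - 1.416 * 1.5524 = 97.802%
Step 2: C_now = 73.21 * 97.802/100 = 71.601 Ah
Step 3: E_pack = V * C_now = 313.4 * 71.601 = 22440 Wh
Step 4: range = E_pack / consumption = 22440 / 140.6 = 159.6 km

159.6 km


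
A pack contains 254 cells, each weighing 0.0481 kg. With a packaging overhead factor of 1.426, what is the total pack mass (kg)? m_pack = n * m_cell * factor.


m_pack = n * m_cell * overhead = 254 * 0.0481 * 1.426 = 17.42 kg

17.42 kg


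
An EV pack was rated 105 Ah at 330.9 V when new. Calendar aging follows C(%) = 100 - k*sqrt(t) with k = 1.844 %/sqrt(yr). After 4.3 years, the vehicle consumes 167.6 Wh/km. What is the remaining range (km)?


Step 1: capacity retention = 100 - 1.844 * sqrt(4.3) = 100 - 1.844 * 2.0736 = 96.176%
Step 2: C_now = 105 * 96.176/100 = 100.98 Ah
Step 3: E_pack = V * C_now = 330.9 * 100.98 = 33414 Wh
Step 4: range = E_pack / consumption = 33414 / 167.6 = 199.4 km

199.4 km


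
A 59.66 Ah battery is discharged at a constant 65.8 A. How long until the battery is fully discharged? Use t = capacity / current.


t = capacity / current = 59.66 / 65.8 = 0.9067 hr

0.9067 hr


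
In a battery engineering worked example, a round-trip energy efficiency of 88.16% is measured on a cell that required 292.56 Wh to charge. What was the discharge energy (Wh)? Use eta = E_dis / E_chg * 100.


E_dis = eta/100 * E_chg = 88.16/100 * 292.56 = 257.9 Wh

257.9 Wh


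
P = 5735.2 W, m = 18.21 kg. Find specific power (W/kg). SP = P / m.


SP = P / m = 5735.2 / 18.21 = 314.9 W/kg

314.9 W/kg


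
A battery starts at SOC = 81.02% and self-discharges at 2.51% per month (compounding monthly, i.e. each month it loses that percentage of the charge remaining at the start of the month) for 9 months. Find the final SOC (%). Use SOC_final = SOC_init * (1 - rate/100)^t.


decay = (1 - 2.51/100)^9 = 0.7955
SOC_final = 81.02 * 0.7955 = 64.45%

64.45%


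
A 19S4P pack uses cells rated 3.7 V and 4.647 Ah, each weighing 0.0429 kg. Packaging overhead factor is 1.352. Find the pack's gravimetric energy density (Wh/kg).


Step 1: V_pack = 19 * 3.7 = 70.3 V
Step 2: C_pack = 4 * 4.647 = 18.588 Ah
Step 3: E_pack = V_pack * C_pack = 70.3 * 18.588 = 1306.7 Wh
Step 4: m_pack = 19 * 4 * 0.0429 * 1.352 = 4.4081 kg
Step 5: ED = E_pack / m_pack = 1306.7 / 4.4081 = 296.4 Wh/kg

296.4 Wh/kg


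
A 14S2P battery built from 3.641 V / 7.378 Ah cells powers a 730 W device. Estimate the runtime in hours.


Step 1: E_pack = Ns * V_cell * Np * C_cell = 14 * 3.641 * 2 * 7.378 = 752.17 Wh
Step 2: t = E_pack / P = 752.17 / 730 = 1.030 hr

1.030 hr


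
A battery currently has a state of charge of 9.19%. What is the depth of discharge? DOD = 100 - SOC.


Complement of SOC: DOD = 100% - 9.19% = 90.81%

90.81%


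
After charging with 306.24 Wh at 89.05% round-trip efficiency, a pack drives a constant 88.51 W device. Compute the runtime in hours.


Step 1: E_discharge = eta/100 * E_charge = 89.05/100 * 306.24 = 272.71 Wh
Step 2: t = E_discharge / P = 272.71 / 88.51 = 3.081 hr

3.081 hr


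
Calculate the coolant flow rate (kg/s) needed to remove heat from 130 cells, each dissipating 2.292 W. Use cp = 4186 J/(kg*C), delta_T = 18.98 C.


Step 1: Total heat Q = 130 * 2.292 W = 297.96 W
Step 2: denom = cp * dT = 4186 * 18.98 = 79450
Step 3: m_dot = 297.96 / 79450 = 0.003750 kg/s

0.003750 kg/s


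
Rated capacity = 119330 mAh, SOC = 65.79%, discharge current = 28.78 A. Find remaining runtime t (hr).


Convert: C_total = 119330 mAh = 119.33 Ah
Step 1: remaining = SOC/100 * C_total = 65.79/100 * 119.33 = 78.507 Ah
Step 2: t = remaining / I = 78.507 / 28.78 = 2.728 hr

2.728 hr


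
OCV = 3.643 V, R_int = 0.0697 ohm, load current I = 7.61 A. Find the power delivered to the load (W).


Step 1: V_terminal = OCV - I*R = 3.643 - 7.61 * 0.0697 = 3.1126 V
Step 2: P_out = V_terminal * I = 3.1126 * 7.61 = 23.69 W

23.69 W


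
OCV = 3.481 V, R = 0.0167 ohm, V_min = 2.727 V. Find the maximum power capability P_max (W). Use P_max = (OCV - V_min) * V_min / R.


dV = OCV - V_min = 0.754 V (so I_max = dV / R)
P_max = dV * V_min / R = 0.754 * 2.727 / 0.0167 = 123.1 W

123.1 W


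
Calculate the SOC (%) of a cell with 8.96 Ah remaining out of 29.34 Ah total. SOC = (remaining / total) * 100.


SOC = (remaining / total) * 100 = (8.96 / 29.34) * 100 = 30.54%

30.54%


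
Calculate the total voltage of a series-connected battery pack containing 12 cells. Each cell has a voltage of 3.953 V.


V_pack = n * V_cell = 12 * 3.953 = 47.436 V

47.436 V


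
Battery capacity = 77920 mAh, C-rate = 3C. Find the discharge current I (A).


Convert: capacity = 77920 mAh = 77.92 Ah
I = C_rate * capacity = 3 * 77.92 = 233.76 A

233.76 A


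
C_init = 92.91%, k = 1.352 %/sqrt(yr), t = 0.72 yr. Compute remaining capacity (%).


Step 1: sqrt(0.72 yr) = 0.84853
Step 2: drop = 1.352 * 0.84853 = 1.1472
Step 3: C_final = 92.91 - 1.1472 = 91.76%

91.76%


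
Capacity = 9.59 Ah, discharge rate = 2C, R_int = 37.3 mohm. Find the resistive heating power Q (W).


Convert: R = 37.3 mohm = 0.0373 ohm
Step 1: I = C_rate * capacity = 2 * 9.59 = 19.18 A
Step 2: Q = I^2 * R = 19.18^2 * 0.0373 = 367.87 * 0.0373 = 13.72 W

13.72 W


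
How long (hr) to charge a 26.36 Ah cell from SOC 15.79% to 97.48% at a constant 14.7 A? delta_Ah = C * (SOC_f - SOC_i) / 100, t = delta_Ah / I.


Step 1: dSOC = 97.48% - 15.79% = 81.69%
Step 2: delta_Ah = 26.36 * 81.69 / 100 = 21.533 Ah
Step 3: t = 21.533 / 14.7 = 1.465 hr

1.465 hr


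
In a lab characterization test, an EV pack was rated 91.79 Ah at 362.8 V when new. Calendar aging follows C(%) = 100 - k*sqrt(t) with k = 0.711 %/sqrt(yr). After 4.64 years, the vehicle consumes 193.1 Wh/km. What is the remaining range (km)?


Step 1: capacity retention = 100 - 0.711 * sqrt(4.64) = 100 - 0.711 * 2.1541 = 98.468%
Step 2: C_now = 91.79 * 98.468/100 = 90.384 Ah
Step 3: E_pack = V * C_now = 362.8 * 90.384 = 32791 Wh
Step 4: range = E_pack / consumption = 32791 / 193.1 = 169.8 km

169.8 km


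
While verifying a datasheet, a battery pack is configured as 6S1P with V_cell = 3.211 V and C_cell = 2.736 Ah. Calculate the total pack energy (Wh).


E = Ns * Vcell * Np * Ccell = 6 * 3.211 * 1 * 2.736 = 52.71 Wh

52.71 Wh


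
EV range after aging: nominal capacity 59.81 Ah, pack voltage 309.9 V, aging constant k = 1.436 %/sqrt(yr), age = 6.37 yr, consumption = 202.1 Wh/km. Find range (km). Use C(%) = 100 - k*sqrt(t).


Step 1: capacity retention = 100 - 1.436 * sqrt(6.37) = 100 - 1.436 * 2.5239 = 96.376%
Step 2: C_now = 59.81 * 96.376/100 = 57.642 Ah
Step 3: E_pack = V * C_now = 309.9 * 57.642 = 17863 Wh
Step 4: range = E_pack / consumption = 17863 / 202.1 = 88.39 km

88.39 km


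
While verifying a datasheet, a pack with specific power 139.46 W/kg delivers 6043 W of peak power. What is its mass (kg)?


m = P / SP = 6043 / 139.46 = 43.33 kg

43.33 kg
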